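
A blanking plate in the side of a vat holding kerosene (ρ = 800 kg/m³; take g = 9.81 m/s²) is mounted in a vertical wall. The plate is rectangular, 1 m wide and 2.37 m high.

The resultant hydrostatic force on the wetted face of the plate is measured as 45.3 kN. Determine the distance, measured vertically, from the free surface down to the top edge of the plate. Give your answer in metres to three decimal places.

d_top ≈ 1.251 m

γ = ρg = 800 × 9.81 / 1000 = 7.848 kN/m³.
A = 1 × 2.37 = 2.37 m².
From F = γ·h_c·A, the centroid depth is h_c = 45.3/(7.848 × 2.37) = 2.43552 m.
The centroid lies 2.37/2 = 1.185 m below the top edge, so the top edge sits at h_top = 2.43552 − 1.185 = 1.25052 m below the surface.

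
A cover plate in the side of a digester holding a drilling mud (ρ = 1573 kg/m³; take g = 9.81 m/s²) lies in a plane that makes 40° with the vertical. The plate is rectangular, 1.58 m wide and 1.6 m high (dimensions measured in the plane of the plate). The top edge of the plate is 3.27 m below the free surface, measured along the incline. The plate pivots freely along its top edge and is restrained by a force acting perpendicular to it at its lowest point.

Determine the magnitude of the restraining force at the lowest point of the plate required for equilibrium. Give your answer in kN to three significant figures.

γ = ρg = 1573 × 9.81 / 1000 = 15.43113 kN/m³.
The plate makes 40° with the vertical, i.e. θ = 90° − 40° = 50° to the horizontal. Measuring y along the incline from the free-surface line, vertical depth h = y·sinθ with sinθ = 0.766044.
The centroid lies 1.6/2 = 0.8 m below the top edge, so y_c = 3.27 + 0.8 = 4.07 m and h_c = 4.07 × 0.766044 = 3.1178 m.
A = 1.58 × 1.6 = 2.528 m².
Resultant F = γ·h_c·A = 15.43113 × 3.1178 × 2.528 = 121.625 kN.
I_c = b·h³/12 = 1.58 × 1.6³/12 = 0.539307 m⁴.
Centre of pressure: y_p = y_c + I_c/(y_c·A) = 4.07 + 0.539307/(4.07 × 2.528) = 4.07 + 0.0524161 = 4.12242 m along the plane.
The resultant acts 0.8 + 0.0524161 = 0.852416 m (along the plate) below the hinge at the top edge, so the moment about the hinge is M = F × 0.852416 = 121.625 × 0.852416 = 103.675 kN·m.
A normal force at the bottom, 1.6 m from the hinge, must supply this moment: P = 103.675/1.6 = 64.7969 kN.

P ≈ 64.8 kN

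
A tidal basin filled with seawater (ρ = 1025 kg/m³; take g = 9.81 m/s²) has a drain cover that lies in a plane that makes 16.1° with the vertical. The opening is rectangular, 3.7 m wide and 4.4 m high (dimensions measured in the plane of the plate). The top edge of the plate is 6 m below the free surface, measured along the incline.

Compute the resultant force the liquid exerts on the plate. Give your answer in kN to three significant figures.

F ≈ 1290 kN

γ = ρg = 1025 × 9.81 / 1000 = 10.05525 kN/m³.
The plate makes 16.1° with the vertical, i.e. θ = 90° − 16.1° = 73.9° to the horizontal. Measuring y along the incline from the free-surface line, vertical depth h = y·sinθ with sinθ = 0.960779.
The centroid lies 4.4/2 = 2.2 m below the top edge, so y_c = 6 + 2.2 = 8.2 m and h_c = 8.2 × 0.960779 = 7.87839 m.
A = 3.7 × 4.4 = 16.28 m².
Resultant F = γ·h_c·A = 10.05525 × 7.87839 × 16.28 = 1289.69 kN.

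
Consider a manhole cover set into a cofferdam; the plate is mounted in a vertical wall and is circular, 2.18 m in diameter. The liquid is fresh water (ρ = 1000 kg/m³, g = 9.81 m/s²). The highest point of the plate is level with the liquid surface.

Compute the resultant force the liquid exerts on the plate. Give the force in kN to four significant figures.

γ = ρg = 1000 × 9.81 = 9810 N/m³ = 9.81 kN/m³.
The centroid is at the centre, 1.09 m below the top of the plate, so the centroid depth is h_c = 1.09 m.
A = π(1.09)² = 3.73253 m².
Resultant F = γ·h_c·A = 9.81 × 1.09 × 3.73253 = 39.9116 kN.

F ≈ 39.91 kN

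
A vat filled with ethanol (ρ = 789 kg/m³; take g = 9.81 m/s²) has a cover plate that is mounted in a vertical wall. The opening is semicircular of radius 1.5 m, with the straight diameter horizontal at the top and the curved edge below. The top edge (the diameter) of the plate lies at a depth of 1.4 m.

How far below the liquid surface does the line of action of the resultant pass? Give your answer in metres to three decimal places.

h_p = 2.114 m

γ = ρg = 789 × 9.81 / 1000 = 7.74009 kN/m³.
The centroid of a semicircle lies 4r/(3π) = 0.63662 m from the diameter, here below the top edge, so the centroid depth is h_c = 1.4 + 0.63662 = 2.03662 m.
A = πr²/2 = π × 1.5²/2 = 3.53429 m².
Resultant F = γ·h_c·A = 7.74009 × 2.03662 × 3.53429 = 55.7132 kN.
I_c = (π/8 − 8/(9π))·r⁴ = 0.109757 × 1.5⁴ = 0.555645 m⁴.
Centre of pressure: y_p = y_c + I_c/(y_c·A) = 2.03662 + 0.555645/(2.03662 × 3.53429) = 2.03662 + 0.0771943 = 2.11381 m along the plane.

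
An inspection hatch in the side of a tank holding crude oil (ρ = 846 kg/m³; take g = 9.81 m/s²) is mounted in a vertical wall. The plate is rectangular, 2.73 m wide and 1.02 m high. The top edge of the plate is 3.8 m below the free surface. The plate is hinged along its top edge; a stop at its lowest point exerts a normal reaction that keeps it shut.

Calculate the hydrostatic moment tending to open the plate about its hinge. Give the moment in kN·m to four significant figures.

γ = ρg = 846 × 9.81 / 1000 = 8.29926 kN/m³.
The centroid lies 1.02/2 = 0.51 m below the top edge, so the centroid depth is h_c = 3.8 + 0.51 = 4.31 m.
A = 2.73 × 1.02 = 2.7846 m².
Resultant F = γ·h_c·A = 8.29926 × 4.31 × 2.7846 = 99.6046 kN.
I_c = b·h³/12 = 2.73 × 1.02³/12 = 0.241425 m⁴.
Centre of pressure: y_p = y_c + I_c/(y_c·A) = 4.31 + 0.241425/(4.31 × 2.7846) = 4.31 + 0.020116 = 4.33012 m along the plane.
The resultant acts 0.51 + 0.020116 = 0.530116 m (along the plate) below the hinge at the top edge, so the moment about the hinge is M = F × 0.530116 = 99.6046 × 0.530116 = 52.802 kN·m.

M ≈ 52.80 kN·m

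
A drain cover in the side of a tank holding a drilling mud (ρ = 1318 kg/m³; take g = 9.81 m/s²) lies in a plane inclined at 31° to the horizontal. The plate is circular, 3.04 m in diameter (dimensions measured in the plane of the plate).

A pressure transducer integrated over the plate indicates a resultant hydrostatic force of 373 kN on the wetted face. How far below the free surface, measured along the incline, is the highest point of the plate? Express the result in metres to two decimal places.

y_top ≈ 6.20 m

γ = ρg = 1318 × 9.81 / 1000 = 12.92958 kN/m³.
A = π(1.52)² = 7.25834 m².
From F = γ·h_c·A, the centroid depth is h_c = 373/(12.92958 × 7.25834) = 3.97454 m.
Let θ = 31° be the plate's angle to the horizontal; measure y along the incline from where the plane meets the free surface. Vertical depth h = y·sinθ with sinθ = 0.515038.
Along the incline, y_c = h_c/sinθ = 3.97454/0.515038 = 7.71698 m.
The centroid is at the centre, 1.52 m below the top of the plate, so the highest point sits at y_top = 7.71698 − 1.52 = 6.19698 m along the incline.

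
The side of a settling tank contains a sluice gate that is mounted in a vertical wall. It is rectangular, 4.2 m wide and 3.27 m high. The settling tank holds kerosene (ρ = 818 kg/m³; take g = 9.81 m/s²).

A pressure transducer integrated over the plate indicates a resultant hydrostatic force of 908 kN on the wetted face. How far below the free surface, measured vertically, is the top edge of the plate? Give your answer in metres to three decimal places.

d_top ≈ 6.604 m

γ = ρg = 818 × 9.81 / 1000 = 8.02458 kN/m³.
A = 4.2 × 3.27 = 13.734 m².
From F = γ·h_c·A, the centroid depth is h_c = 908/(8.02458 × 13.734) = 8.23885 m.
The centroid lies 3.27/2 = 1.635 m below the top edge, so the top edge sits at h_top = 8.23885 − 1.635 = 6.60385 m below the surface.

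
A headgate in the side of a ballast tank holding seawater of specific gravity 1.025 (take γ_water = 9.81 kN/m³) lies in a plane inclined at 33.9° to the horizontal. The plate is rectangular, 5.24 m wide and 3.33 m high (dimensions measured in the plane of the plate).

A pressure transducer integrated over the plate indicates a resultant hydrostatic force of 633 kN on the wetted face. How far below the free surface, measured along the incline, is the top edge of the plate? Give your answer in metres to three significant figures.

y_top ≈ 4.80 m

γ = 1.025 × 9.81 = 10.05525 kN/m³.
A = 5.24 × 3.33 = 17.4492 m².
From F = γ·h_c·A, the centroid depth is h_c = 633/(10.05525 × 17.4492) = 3.60774 m.
Let θ = 33.9° be the plate's angle to the horizontal; measure y along the incline from where the plane meets the free surface. Vertical depth h = y·sinθ with sinθ = 0.557745.
Along the incline, y_c = h_c/sinθ = 3.60774/0.557745 = 6.46844 m.
The centroid lies 3.33/2 = 1.665 m below the top edge, so the top edge sits at y_top = 6.46844 − 1.665 = 4.80344 m along the incline.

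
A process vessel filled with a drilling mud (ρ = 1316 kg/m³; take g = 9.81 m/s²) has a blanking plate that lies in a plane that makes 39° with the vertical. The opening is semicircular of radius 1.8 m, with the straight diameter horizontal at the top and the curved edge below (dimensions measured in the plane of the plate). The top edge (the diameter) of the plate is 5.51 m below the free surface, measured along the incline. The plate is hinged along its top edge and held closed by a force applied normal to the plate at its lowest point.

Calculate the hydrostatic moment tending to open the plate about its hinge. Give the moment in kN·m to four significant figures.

M ≈ 256.3 kN·m

γ = ρg = 1316 × 9.81 / 1000 = 12.90996 kN/m³.
The plate makes 39° with the vertical, i.e. θ = 90° − 39° = 51° to the horizontal. Measuring y along the incline from the free-surface line, vertical depth h = y·sinθ with sinθ = 0.777146.
The centroid of a semicircle lies 4r/(3π) = 0.763944 m from the diameter, here below the top edge, so y_c = 5.51 + 0.763944 = 6.27394 m and h_c = 6.27394 × 0.777146 = 4.87577 m.
A = πr²/2 = π × 1.8²/2 = 5.08938 m².
Resultant F = γ·h_c·A = 12.90996 × 4.87577 × 5.08938 = 320.356 kN.
I_c = (π/8 − 8/(9π))·r⁴ = 0.109757 × 1.8⁴ = 1.15219 m⁴.
Centre of pressure: y_p = y_c + I_c/(y_c·A) = 6.27394 + 1.15219/(6.27394 × 5.08938) = 6.27394 + 0.0360843 = 6.31002 m along the plane.
The resultant acts 0.763944 + 0.0360843 = 0.800028 m (along the plate) below the hinge at the top edge, so the moment about the hinge is M = F × 0.800028 = 320.356 × 0.800028 = 256.294 kN·m.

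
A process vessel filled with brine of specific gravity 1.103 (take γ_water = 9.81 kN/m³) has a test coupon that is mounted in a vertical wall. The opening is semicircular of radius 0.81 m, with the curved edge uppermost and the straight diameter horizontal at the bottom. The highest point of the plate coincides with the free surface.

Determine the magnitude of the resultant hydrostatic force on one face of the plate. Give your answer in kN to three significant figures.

F ≈ 5.20 kN

γ = 1.103 × 9.81 = 10.82043 kN/m³.
The centroid lies 4r/(3π) = 0.343775 m above the diameter, so r − 4r/(3π) = 0.81 − 0.343775 = 0.466225 m below the topmost point, so the centroid depth is h_c = 0.466225 m.
A = πr²/2 = π × 0.81²/2 = 1.0306 m².
Resultant F = γ·h_c·A = 10.82043 × 0.466225 × 1.0306 = 5.19912 kN.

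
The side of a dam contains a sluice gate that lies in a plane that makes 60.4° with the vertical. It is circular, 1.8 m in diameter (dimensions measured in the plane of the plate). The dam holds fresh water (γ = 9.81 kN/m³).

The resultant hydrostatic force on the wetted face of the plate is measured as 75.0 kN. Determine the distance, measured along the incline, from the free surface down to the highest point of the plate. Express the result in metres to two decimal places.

y_top ≈ 5.18 m

γ = 9.81 kN/m³.
A = π(0.9)² = 2.54469 m².
From F = γ·h_c·A, the centroid depth is h_c = 75.0/(9.81 × 2.54469) = 3.0044 m.
The plate makes 60.4° with the vertical, i.e. θ = 90° − 60.4° = 29.6° to the horizontal. Measuring y along the incline from the free-surface line, vertical depth h = y·sinθ with sinθ = 0.493942.
Along the incline, y_c = h_c/sinθ = 3.0044/0.493942 = 6.0825 m.
The centroid is at the centre, 0.9 m below the top of the plate, so the highest point sits at y_top = 6.0825 − 0.9 = 5.1825 m along the incline.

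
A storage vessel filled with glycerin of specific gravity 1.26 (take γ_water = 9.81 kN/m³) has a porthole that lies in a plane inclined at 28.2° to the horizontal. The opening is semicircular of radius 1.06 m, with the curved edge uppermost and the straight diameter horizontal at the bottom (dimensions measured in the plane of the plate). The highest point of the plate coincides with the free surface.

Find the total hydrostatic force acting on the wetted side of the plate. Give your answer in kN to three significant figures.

γ = 1.26 × 9.81 = 12.3606 kN/m³.
Let θ = 28.2° be the plate's angle to the horizontal; measure y along the incline from where the plane meets the free surface. Vertical depth h = y·sinθ with sinθ = 0.472551.
The centroid lies 4r/(3π) = 0.449878 m above the diameter, so r − 4r/(3π) = 1.06 − 0.449878 = 0.610122 m below the topmost point, so y_c = 0.610122 m and h_c = 0.610122 × 0.472551 = 0.288314 m.
A = πr²/2 = π × 1.06²/2 = 1.76495 m².
Resultant F = γ·h_c·A = 12.3606 × 0.288314 × 1.76495 = 6.28981 kN.

F ≈ 6.29 kN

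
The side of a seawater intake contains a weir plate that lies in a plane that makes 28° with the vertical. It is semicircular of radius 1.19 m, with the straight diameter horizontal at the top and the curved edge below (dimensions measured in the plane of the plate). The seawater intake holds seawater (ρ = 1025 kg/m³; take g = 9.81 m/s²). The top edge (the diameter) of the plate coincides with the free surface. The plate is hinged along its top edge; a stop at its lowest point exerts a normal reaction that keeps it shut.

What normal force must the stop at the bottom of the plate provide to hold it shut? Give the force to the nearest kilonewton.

P ≈ 6 kN

γ = ρg = 1025 × 9.81 / 1000 = 10.05525 kN/m³.
The plate makes 28° with the vertical, i.e. θ = 90° − 28° = 62° to the horizontal. Measuring y along the incline from the free-surface line, vertical depth h = y·sinθ with sinθ = 0.882948.
The centroid of a semicircle lies 4r/(3π) = 0.505052 m from the diameter, here below the top edge, so y_c = 0.505052 m and h_c = 0.505052 × 0.882948 = 0.445935 m.
A = πr²/2 = π × 1.19²/2 = 2.2244 m².
Resultant F = γ·h_c·A = 10.05525 × 0.445935 × 2.2244 = 9.97418 kN.
I_c = (π/8 − 8/(9π))·r⁴ = 0.109757 × 1.19⁴ = 0.2201 m⁴.
Centre of pressure: y_p = y_c + I_c/(y_c·A) = 0.505052 + 0.2201/(0.505052 × 2.2244) = 0.505052 + 0.195917 = 0.700969 m along the plane.
The resultant acts 0.505052 + 0.195917 = 0.700969 m (along the plate) below the hinge at the top edge, so the moment about the hinge is M = F × 0.700969 = 9.97418 × 0.700969 = 6.99159 kN·m.
A normal force at the bottom, 1.19 m from the hinge, must supply this moment: P = 6.99159/1.19 = 5.87529 kN.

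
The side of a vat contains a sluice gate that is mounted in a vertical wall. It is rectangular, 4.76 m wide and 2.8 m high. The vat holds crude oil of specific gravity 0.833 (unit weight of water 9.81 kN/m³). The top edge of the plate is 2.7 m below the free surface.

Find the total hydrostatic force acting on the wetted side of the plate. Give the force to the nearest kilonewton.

γ = 0.833 × 9.81 = 8.17173 kN/m³.
The centroid lies 2.8/2 = 1.4 m below the top edge, so the centroid depth is h_c = 2.7 + 1.4 = 4.1 m.
A = 4.76 × 2.8 = 13.328 m².
Resultant F = γ·h_c·A = 8.17173 × 4.1 × 13.328 = 446.543 kN.

F ≈ 447 kN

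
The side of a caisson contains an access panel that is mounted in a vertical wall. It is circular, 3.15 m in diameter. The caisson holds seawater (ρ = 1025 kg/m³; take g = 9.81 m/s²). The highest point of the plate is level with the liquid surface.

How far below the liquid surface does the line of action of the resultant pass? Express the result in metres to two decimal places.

h_p = 1.97 m

γ = ρg = 1025 × 9.81 / 1000 = 10.05525 kN/m³.
The centroid is at the centre, 1.575 m below the top of the plate, so the centroid depth is h_c = 1.575 m.
A = π(1.575)² = 7.79311 m².
Resultant F = γ·h_c·A = 10.05525 × 1.575 × 7.79311 = 123.42 kN.
I_c = πr⁴/4 = π × 1.575⁴/4 = 4.83295 m⁴.
Centre of pressure: y_p = y_c + I_c/(y_c·A) = 1.575 + 4.83295/(1.575 × 7.79311) = 1.575 + 0.39375 = 1.96875 m along the plane.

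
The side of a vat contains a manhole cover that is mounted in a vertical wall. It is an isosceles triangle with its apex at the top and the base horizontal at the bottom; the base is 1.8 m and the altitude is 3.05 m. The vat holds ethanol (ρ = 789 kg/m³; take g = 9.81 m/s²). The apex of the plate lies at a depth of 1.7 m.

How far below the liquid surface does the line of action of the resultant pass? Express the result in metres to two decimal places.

γ = ρg = 789 × 9.81 / 1000 = 7.74009 kN/m³.
With the apex up, the centroid sits 2h/3 = 2 × 3.05/3 = 2.03333 m below the apex, so the centroid depth is h_c = 1.7 + 2.03333 = 3.73333 m.
A = ½ × 1.8 × 3.05 = 2.745 m².
Resultant F = γ·h_c·A = 7.74009 × 3.73333 × 2.745 = 79.3204 kN.
I_c = b·h³/36 = 1.8 × 3.05³/36 = 1.41863 m⁴.
Centre of pressure: y_p = y_c + I_c/(y_c·A) = 3.73333 + 1.41863/(3.73333 × 2.745) = 3.73333 + 0.13843 = 3.87176 m along the plane.

h_p = 3.87 m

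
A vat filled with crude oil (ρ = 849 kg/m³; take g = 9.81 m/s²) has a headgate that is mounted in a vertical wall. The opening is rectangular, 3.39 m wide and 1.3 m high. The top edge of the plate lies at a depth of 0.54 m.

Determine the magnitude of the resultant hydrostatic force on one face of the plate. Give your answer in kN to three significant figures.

F ≈ 43.7 kN

γ = ρg = 849 × 9.81 / 1000 = 8.32869 kN/m³.
The centroid lies 1.3/2 = 0.65 m below the top edge, so the centroid depth is h_c = 0.54 + 0.65 = 1.19 m.
A = 3.39 × 1.3 = 4.407 m².
Resultant F = γ·h_c·A = 8.32869 × 1.19 × 4.407 = 43.6784 kN.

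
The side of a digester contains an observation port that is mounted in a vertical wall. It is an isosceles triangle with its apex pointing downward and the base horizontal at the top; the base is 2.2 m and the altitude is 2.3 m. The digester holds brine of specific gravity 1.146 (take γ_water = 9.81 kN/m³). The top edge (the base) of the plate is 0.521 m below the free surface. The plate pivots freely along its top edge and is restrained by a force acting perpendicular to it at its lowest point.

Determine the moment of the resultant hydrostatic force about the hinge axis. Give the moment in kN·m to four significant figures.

γ = 1.146 × 9.81 = 11.24226 kN/m³.
With the apex down, the centroid sits h/3 = 2.3/3 = 0.766667 m below the base (the top edge), so the centroid depth is h_c = 0.521 + 0.766667 = 1.28767 m.
A = ½ × 2.2 × 2.3 = 2.53 m².
Resultant F = γ·h_c·A = 11.24226 × 1.28767 × 2.53 = 36.6251 kN.
I_c = b·h³/36 = 2.2 × 2.3³/36 = 0.743539 m⁴.
Centre of pressure: y_p = y_c + I_c/(y_c·A) = 1.28767 + 0.743539/(1.28767 × 2.53) = 1.28767 + 0.228233 = 1.5159 m along the plane.
The resultant acts 0.766667 + 0.228233 = 0.9949 m (along the plate) below the hinge at the top edge, so the moment about the hinge is M = F × 0.9949 = 36.6251 × 0.9949 = 36.4383 kN·m.

M ≈ 36.44 kN·m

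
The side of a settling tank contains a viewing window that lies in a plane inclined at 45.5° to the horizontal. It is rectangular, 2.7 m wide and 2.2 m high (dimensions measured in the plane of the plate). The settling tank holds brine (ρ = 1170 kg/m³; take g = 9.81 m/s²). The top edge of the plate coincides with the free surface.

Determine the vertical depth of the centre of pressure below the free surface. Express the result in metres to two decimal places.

γ = ρg = 1170 × 9.81 / 1000 = 11.4777 kN/m³.
Let θ = 45.5° be the plate's angle to the horizontal; measure y along the incline from where the plane meets the free surface. Vertical depth h = y·sinθ with sinθ = 0.713250.
The centroid lies 2.2/2 = 1.1 m below the top edge, so y_c = 1.1 m and h_c = 1.1 × 0.713250 = 0.784575 m.
A = 2.7 × 2.2 = 5.94 m².
Resultant F = γ·h_c·A = 11.4777 × 0.784575 × 5.94 = 53.4904 kN.
I_c = b·h³/12 = 2.7 × 2.2³/12 = 2.3958 m⁴.
Centre of pressure: y_p = y_c + I_c/(y_c·A) = 1.1 + 2.3958/(1.1 × 5.94) = 1.1 + 0.366667 = 1.46667 m along the plane.
Vertically, h_p = y_p·sinθ = 1.46667 × 0.713250 = 1.0461 m.

h_p = 1.05 m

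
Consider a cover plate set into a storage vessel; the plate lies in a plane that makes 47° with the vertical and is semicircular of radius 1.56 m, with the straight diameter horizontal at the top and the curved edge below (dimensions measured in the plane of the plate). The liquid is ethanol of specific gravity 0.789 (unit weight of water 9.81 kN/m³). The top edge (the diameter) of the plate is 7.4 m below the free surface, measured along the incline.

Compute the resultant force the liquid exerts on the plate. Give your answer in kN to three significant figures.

γ = 0.789 × 9.81 = 7.74009 kN/m³.
The plate makes 47° with the vertical, i.e. θ = 90° − 47° = 43° to the horizontal. Measuring y along the incline from the free-surface line, vertical depth h = y·sinθ with sinθ = 0.681998.
The centroid of a semicircle lies 4r/(3π) = 0.662085 m from the diameter, here below the top edge, so y_c = 7.4 + 0.662085 = 8.06208 m and h_c = 8.06208 × 0.681998 = 5.49832 m.
A = πr²/2 = π × 1.56²/2 = 3.82269 m².
Resultant F = γ·h_c·A = 7.74009 × 5.49832 × 3.82269 = 162.684 kN.

F ≈ 163 kN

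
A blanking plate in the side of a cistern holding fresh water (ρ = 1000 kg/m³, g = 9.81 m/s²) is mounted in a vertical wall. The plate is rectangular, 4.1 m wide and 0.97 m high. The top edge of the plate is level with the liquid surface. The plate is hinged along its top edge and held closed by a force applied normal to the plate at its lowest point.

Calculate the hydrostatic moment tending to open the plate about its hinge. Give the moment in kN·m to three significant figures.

γ = ρg = 1000 × 9.81 = 9810 N/m³ = 9.81 kN/m³.
The centroid lies 0.97/2 = 0.485 m below the top edge, so the centroid depth is h_c = 0.485 m.
A = 4.1 × 0.97 = 3.977 m².
Resultant F = γ·h_c·A = 9.81 × 0.485 × 3.977 = 18.922 kN.
I_c = b·h³/12 = 4.1 × 0.97³/12 = 0.31183 m⁴.
Centre of pressure: y_p = y_c + I_c/(y_c·A) = 0.485 + 0.31183/(0.485 × 3.977) = 0.485 + 0.161667 = 0.646667 m along the plane.
The resultant acts 0.485 + 0.161667 = 0.646667 m (along the plate) below the hinge at the top edge, so the moment about the hinge is M = F × 0.646667 = 18.922 × 0.646667 = 12.2362 kN·m.

M ≈ 12.2 kN·m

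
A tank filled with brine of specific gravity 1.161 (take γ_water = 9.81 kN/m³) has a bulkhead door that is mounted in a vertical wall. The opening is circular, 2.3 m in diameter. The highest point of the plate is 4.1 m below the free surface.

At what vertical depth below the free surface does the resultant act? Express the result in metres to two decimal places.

γ = 1.161 × 9.81 = 11.38941 kN/m³.
The centroid is at the centre, 1.15 m below the top of the plate, so the centroid depth is h_c = 4.1 + 1.15 = 5.25 m.
A = π(1.15)² = 4.15476 m².
Resultant F = γ·h_c·A = 11.38941 × 5.25 × 4.15476 = 248.431 kN.
I_c = πr⁴/4 = π × 1.15⁴/4 = 1.37367 m⁴.
Centre of pressure: y_p = y_c + I_c/(y_c·A) = 5.25 + 1.37367/(5.25 × 4.15476) = 5.25 + 0.0629763 = 5.31298 m along the plane.

h_p = 5.31 m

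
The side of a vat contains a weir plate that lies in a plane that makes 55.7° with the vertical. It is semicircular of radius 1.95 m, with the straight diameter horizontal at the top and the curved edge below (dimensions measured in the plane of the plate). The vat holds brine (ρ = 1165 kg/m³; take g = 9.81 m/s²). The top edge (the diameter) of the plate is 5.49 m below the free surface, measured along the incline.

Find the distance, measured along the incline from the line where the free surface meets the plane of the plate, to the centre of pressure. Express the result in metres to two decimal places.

y_p = 6.36 m

γ = ρg = 1165 × 9.81 / 1000 = 11.42865 kN/m³.
The plate makes 55.7° with the vertical, i.e. θ = 90° − 55.7° = 34.3° to the horizontal. Measuring y along the incline from the free-surface line, vertical depth h = y·sinθ with sinθ = 0.563526.
The centroid of a semicircle lies 4r/(3π) = 0.827606 m from the diameter, here below the top edge, so y_c = 5.49 + 0.827606 = 6.31761 m and h_c = 6.31761 × 0.563526 = 3.56014 m.
A = πr²/2 = π × 1.95²/2 = 5.97295 m².
Resultant F = γ·h_c·A = 11.42865 × 3.56014 × 5.97295 = 243.025 kN.
I_c = (π/8 − 8/(9π))·r⁴ = 0.109757 × 1.95⁴ = 1.58698 m⁴.
Centre of pressure: y_p = y_c + I_c/(y_c·A) = 6.31761 + 1.58698/(6.31761 × 5.97295) = 6.31761 + 0.0420562 = 6.35967 m along the plane.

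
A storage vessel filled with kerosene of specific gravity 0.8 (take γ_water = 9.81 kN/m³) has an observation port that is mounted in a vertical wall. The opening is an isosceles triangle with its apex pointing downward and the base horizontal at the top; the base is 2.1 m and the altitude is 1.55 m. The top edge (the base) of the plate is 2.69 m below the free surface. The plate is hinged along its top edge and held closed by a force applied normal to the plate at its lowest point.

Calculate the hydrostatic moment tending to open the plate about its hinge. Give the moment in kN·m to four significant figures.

M ≈ 22.87 kN·m

γ = 0.8 × 9.81 = 7.848 kN/m³.
With the apex down, the centroid sits h/3 = 1.55/3 = 0.516667 m below the base (the top edge), so the centroid depth is h_c = 2.69 + 0.516667 = 3.20667 m.
A = ½ × 2.1 × 1.55 = 1.6275 m².
Resultant F = γ·h_c·A = 7.848 × 3.20667 × 1.6275 = 40.9576 kN.
I_c = b·h³/36 = 2.1 × 1.55³/36 = 0.217226 m⁴.
Centre of pressure: y_p = y_c + I_c/(y_c·A) = 3.20667 + 0.217226/(3.20667 × 1.6275) = 3.20667 + 0.0416233 = 3.24829 m along the plane.
The resultant acts 0.516667 + 0.0416233 = 0.55829 m (along the plate) below the hinge at the top edge, so the moment about the hinge is M = F × 0.55829 = 40.9576 × 0.55829 = 22.8662 kN·m.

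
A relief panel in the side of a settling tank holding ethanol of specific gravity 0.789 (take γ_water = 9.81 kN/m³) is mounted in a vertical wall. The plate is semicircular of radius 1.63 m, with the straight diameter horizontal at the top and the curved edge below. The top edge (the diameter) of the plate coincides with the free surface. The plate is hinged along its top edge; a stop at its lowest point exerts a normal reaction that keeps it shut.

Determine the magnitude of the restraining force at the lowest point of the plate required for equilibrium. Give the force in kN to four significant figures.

P ≈ 13.16 kN

γ = 0.789 × 9.81 = 7.74009 kN/m³.
The centroid of a semicircle lies 4r/(3π) = 0.691793 m from the diameter, here below the top edge, so the centroid depth is h_c = 0.691793 m.
A = πr²/2 = π × 1.63²/2 = 4.17345 m².
Resultant F = γ·h_c·A = 7.74009 × 0.691793 × 4.17345 = 22.3469 kN.
I_c = (π/8 − 8/(9π))·r⁴ = 0.109757 × 1.63⁴ = 0.774788 m⁴.
Centre of pressure: y_p = y_c + I_c/(y_c·A) = 0.691793 + 0.774788/(0.691793 × 4.17345) = 0.691793 + 0.268356 = 0.960149 m along the plane.
The resultant acts 0.691793 + 0.268356 = 0.960149 m (along the plate) below the hinge at the top edge, so the moment about the hinge is M = F × 0.960149 = 22.3469 × 0.960149 = 21.4564 kN·m.
A normal force at the bottom, 1.63 m from the hinge, must supply this moment: P = 21.4564/1.63 = 13.1634 kN.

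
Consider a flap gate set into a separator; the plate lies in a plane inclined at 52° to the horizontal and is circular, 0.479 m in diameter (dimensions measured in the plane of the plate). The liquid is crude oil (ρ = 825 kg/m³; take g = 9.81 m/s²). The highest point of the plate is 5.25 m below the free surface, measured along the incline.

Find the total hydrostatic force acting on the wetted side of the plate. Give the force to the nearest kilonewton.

γ = ρg = 825 × 9.81 / 1000 = 8.09325 kN/m³.
Let θ = 52° be the plate's angle to the horizontal; measure y along the incline from where the plane meets the free surface. Vertical depth h = y·sinθ with sinθ = 0.788011.
The centroid is at the centre, 0.2395 m below the top of the plate, so y_c = 5.25 + 0.2395 = 5.4895 m and h_c = 5.4895 × 0.788011 = 4.32579 m.
A = π(0.2395)² = 0.180203 m².
Resultant F = γ·h_c·A = 8.09325 × 4.32579 × 0.180203 = 6.30885 kN.

F ≈ 6 kN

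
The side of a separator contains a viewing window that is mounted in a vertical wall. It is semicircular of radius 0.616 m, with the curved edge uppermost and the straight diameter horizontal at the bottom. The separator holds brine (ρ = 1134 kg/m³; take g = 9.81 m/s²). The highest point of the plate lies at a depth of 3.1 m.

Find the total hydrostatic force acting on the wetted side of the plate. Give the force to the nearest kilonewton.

F ≈ 23 kN

γ = ρg = 1134 × 9.81 / 1000 = 11.12454 kN/m³.
The centroid lies 4r/(3π) = 0.261439 m above the diameter, so r − 4r/(3π) = 0.616 − 0.261439 = 0.354561 m below the topmost point, so the centroid depth is h_c = 3.1 + 0.354561 = 3.45456 m.
A = πr²/2 = π × 0.616²/2 = 0.596048 m².
Resultant F = γ·h_c·A = 11.12454 × 3.45456 × 0.596048 = 22.9064 kN.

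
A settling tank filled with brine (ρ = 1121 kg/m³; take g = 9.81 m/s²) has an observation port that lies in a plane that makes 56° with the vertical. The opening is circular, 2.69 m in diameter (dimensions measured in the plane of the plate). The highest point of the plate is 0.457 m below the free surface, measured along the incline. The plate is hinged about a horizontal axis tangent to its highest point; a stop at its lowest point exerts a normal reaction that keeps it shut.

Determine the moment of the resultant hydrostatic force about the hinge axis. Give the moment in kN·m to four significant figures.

M ≈ 100.5 kN·m

γ = ρg = 1121 × 9.81 / 1000 = 10.99701 kN/m³.
The plate makes 56° with the vertical, i.e. θ = 90° − 56° = 34° to the horizontal. Measuring y along the incline from the free-surface line, vertical depth h = y·sinθ with sinθ = 0.559193.
The centroid is at the centre, 1.345 m below the top of the plate, so y_c = 0.457 + 1.345 = 1.802 m and h_c = 1.802 × 0.559193 = 1.00767 m.
A = π(1.345)² = 5.68322 m².
Resultant F = γ·h_c·A = 10.99701 × 1.00767 × 5.68322 = 62.9778 kN.
I_c = πr⁴/4 = π × 1.345⁴/4 = 2.57027 m⁴.
Centre of pressure: y_p = y_c + I_c/(y_c·A) = 1.802 + 2.57027/(1.802 × 5.68322) = 1.802 + 0.250974 = 2.05297 m along the plane.
The resultant acts 1.345 + 0.250974 = 1.59597 m (along the plate) below the hinge at the top edge, so the moment about the hinge is M = F × 1.59597 = 62.9778 × 1.59597 = 100.511 kN·m.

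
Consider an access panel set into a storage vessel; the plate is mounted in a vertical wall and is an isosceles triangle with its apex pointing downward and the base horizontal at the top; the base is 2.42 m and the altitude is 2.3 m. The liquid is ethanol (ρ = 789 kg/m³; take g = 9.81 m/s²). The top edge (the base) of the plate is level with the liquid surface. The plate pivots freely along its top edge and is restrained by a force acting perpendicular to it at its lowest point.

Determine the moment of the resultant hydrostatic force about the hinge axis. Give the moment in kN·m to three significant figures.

M ≈ 19.0 kN·m

γ = ρg = 789 × 9.81 / 1000 = 7.74009 kN/m³.
With the apex down, the centroid sits h/3 = 2.3/3 = 0.766667 m below the base (the top edge), so the centroid depth is h_c = 0.766667 m.
A = ½ × 2.42 × 2.3 = 2.783 m².
Resultant F = γ·h_c·A = 7.74009 × 0.766667 × 2.783 = 16.5145 kN.
I_c = b·h³/36 = 2.42 × 2.3³/36 = 0.817893 m⁴.
Centre of pressure: y_p = y_c + I_c/(y_c·A) = 0.766667 + 0.817893/(0.766667 × 2.783) = 0.766667 + 0.383333 = 1.15 m along the plane.
The resultant acts 0.766667 + 0.383333 = 1.15 m (along the plate) below the hinge at the top edge, so the moment about the hinge is M = F × 1.15 = 16.5145 × 1.15 = 18.9917 kN·m.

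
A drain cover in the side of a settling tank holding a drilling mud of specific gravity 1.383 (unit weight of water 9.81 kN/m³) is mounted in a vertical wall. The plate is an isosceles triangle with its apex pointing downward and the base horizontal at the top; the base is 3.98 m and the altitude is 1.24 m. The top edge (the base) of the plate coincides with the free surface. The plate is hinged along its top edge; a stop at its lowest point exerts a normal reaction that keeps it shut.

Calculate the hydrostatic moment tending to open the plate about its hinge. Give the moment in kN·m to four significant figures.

γ = 1.383 × 9.81 = 13.56723 kN/m³.
With the apex down, the centroid sits h/3 = 1.24/3 = 0.413333 m below the base (the top edge), so the centroid depth is h_c = 0.413333 m.
A = ½ × 3.98 × 1.24 = 2.4676 m².
Resultant F = γ·h_c·A = 13.56723 × 0.413333 × 2.4676 = 13.8378 kN.
I_c = b·h³/36 = 3.98 × 1.24³/36 = 0.210788 m⁴.
Centre of pressure: y_p = y_c + I_c/(y_c·A) = 0.413333 + 0.210788/(0.413333 × 2.4676) = 0.413333 + 0.206667 = 0.62 m along the plane.
The resultant acts 0.413333 + 0.206667 = 0.62 m (along the plate) below the hinge at the top edge, so the moment about the hinge is M = F × 0.62 = 13.8378 × 0.62 = 8.57944 kN·m.

M ≈ 8.579 kN·m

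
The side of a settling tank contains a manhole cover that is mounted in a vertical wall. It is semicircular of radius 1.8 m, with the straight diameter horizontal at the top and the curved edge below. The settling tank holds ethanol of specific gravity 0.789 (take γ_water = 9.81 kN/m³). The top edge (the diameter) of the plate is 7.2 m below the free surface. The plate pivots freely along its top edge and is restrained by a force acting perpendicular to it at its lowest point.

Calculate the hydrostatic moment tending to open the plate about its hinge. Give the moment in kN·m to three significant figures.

M ≈ 249 kN·m

γ = 0.789 × 9.81 = 7.74009 kN/m³.
The centroid of a semicircle lies 4r/(3π) = 0.763944 m from the diameter, here below the top edge, so the centroid depth is h_c = 7.2 + 0.763944 = 7.96394 m.
A = πr²/2 = π × 1.8²/2 = 5.08938 m².
Resultant F = γ·h_c·A = 7.74009 × 7.96394 × 5.08938 = 313.718 kN.
I_c = (π/8 − 8/(9π))·r⁴ = 0.109757 × 1.8⁴ = 1.15219 m⁴.
Centre of pressure: y_p = y_c + I_c/(y_c·A) = 7.96394 + 1.15219/(7.96394 × 5.08938) = 7.96394 + 0.028427 = 7.99237 m along the plane.
The resultant acts 0.763944 + 0.028427 = 0.792371 m (along the plate) below the hinge at the top edge, so the moment about the hinge is M = F × 0.792371 = 313.718 × 0.792371 = 248.581 kN·m.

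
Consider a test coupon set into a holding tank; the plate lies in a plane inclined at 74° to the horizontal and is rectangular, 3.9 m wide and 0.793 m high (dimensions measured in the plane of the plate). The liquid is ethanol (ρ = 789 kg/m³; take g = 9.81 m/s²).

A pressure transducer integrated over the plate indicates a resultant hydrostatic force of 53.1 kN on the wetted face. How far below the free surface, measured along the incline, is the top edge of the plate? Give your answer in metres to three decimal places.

γ = ρg = 789 × 9.81 / 1000 = 7.74009 kN/m³.
A = 3.9 × 0.793 = 3.0927 m².
From F = γ·h_c·A, the centroid depth is h_c = 53.1/(7.74009 × 3.0927) = 2.21825 m.
Let θ = 74° be the plate's angle to the horizontal; measure y along the incline from where the plane meets the free surface. Vertical depth h = y·sinθ with sinθ = 0.961262.
Along the incline, y_c = h_c/sinθ = 2.21825/0.961262 = 2.30764 m.
The centroid lies 0.793/2 = 0.3965 m below the top edge, so the top edge sits at y_top = 2.30764 − 0.3965 = 1.91114 m along the incline.

y_top ≈ 1.911 m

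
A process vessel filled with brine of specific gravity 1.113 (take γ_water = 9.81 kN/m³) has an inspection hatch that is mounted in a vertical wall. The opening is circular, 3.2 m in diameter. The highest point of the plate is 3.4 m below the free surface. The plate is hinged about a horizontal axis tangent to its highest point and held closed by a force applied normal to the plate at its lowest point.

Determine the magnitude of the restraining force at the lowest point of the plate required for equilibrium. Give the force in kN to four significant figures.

γ = 1.113 × 9.81 = 10.91853 kN/m³.
The centroid is at the centre, 1.6 m below the top of the plate, so the centroid depth is h_c = 3.4 + 1.6 = 5 m.
A = π(1.6)² = 8.04248 m².
Resultant F = γ·h_c·A = 10.91853 × 5 × 8.04248 = 439.06 kN.
I_c = πr⁴/4 = π × 1.6⁴/4 = 5.14719 m⁴.
Centre of pressure: y_p = y_c + I_c/(y_c·A) = 5 + 5.14719/(5 × 8.04248) = 5 + 0.128 = 5.128 m along the plane.
The resultant acts 1.6 + 0.128 = 1.728 m (along the plate) below the hinge at the top edge, so the moment about the hinge is M = F × 1.728 = 439.06 × 1.728 = 758.696 kN·m.
A normal force at the bottom, 3.2 m from the hinge, must supply this moment: P = 758.696/3.2 = 237.093 kN.

P ≈ 237.1 kN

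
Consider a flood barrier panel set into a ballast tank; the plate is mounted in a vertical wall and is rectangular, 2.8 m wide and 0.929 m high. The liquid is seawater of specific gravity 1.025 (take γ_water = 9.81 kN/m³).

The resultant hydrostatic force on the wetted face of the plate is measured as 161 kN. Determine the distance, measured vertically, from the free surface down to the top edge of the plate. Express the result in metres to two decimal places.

d_top ≈ 5.69 m

γ = 1.025 × 9.81 = 10.05525 kN/m³.
A = 2.8 × 0.929 = 2.6012 m².
From F = γ·h_c·A, the centroid depth is h_c = 161/(10.05525 × 2.6012) = 6.15544 m.
The centroid lies 0.929/2 = 0.4645 m below the top edge, so the top edge sits at h_top = 6.15544 − 0.4645 = 5.69094 m below the surface.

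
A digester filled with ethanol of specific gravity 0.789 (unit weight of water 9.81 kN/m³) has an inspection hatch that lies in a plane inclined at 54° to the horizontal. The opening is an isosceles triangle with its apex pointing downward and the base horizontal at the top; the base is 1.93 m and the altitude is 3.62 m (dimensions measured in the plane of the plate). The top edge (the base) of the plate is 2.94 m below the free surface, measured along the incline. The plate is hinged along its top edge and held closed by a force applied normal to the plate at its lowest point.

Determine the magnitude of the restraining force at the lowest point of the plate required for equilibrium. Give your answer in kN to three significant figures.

P ≈ 34.6 kN

γ = 0.789 × 9.81 = 7.74009 kN/m³.
Let θ = 54° be the plate's angle to the horizontal; measure y along the incline from where the plane meets the free surface. Vertical depth h = y·sinθ with sinθ = 0.809017.
With the apex down, the centroid sits h/3 = 3.62/3 = 1.20667 m below the base (the top edge), so y_c = 2.94 + 1.20667 = 4.14667 m and h_c = 4.14667 × 0.809017 = 3.35473 m.
A = ½ × 1.93 × 3.62 = 3.4933 m².
Resultant F = γ·h_c·A = 7.74009 × 3.35473 × 3.4933 = 90.7067 kN.
I_c = b·h³/36 = 1.93 × 3.62³/36 = 2.5432 m⁴.
Centre of pressure: y_p = y_c + I_c/(y_c·A) = 4.14667 + 2.5432/(4.14667 × 3.4933) = 4.14667 + 0.175568 = 4.32224 m along the plane.
The resultant acts 1.20667 + 0.175568 = 1.38224 m (along the plate) below the hinge at the top edge, so the moment about the hinge is M = F × 1.38224 = 90.7067 × 1.38224 = 125.378 kN·m.
A normal force at the bottom, 3.62 m from the hinge, must supply this moment: P = 125.378/3.62 = 34.6348 kN.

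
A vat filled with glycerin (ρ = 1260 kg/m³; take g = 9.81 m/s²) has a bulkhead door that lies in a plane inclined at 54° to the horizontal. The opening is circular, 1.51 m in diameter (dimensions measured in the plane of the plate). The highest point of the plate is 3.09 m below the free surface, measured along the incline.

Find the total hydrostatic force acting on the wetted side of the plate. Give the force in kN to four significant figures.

F ≈ 68.86 kN

γ = ρg = 1260 × 9.81 / 1000 = 12.3606 kN/m³.
Let θ = 54° be the plate's angle to the horizontal; measure y along the incline from where the plane meets the free surface. Vertical depth h = y·sinθ with sinθ = 0.809017.
The centroid is at the centre, 0.755 m below the top of the plate, so y_c = 3.09 + 0.755 = 3.845 m and h_c = 3.845 × 0.809017 = 3.11067 m.
A = π(0.755)² = 1.79079 m².
Resultant F = γ·h_c·A = 12.3606 × 3.11067 × 1.79079 = 68.8554 kN.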